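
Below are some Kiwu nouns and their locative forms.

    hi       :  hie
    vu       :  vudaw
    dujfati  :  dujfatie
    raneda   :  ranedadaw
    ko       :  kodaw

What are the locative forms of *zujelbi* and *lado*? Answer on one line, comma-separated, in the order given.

zujelbie, ladodaw

The alternation tracks the last vowel of the stem — -e when the last vowel of the stem is a front vowel (*hi*, *dujfati*); -daw when the last vowel of the stem is a back vowel (*vu*, *raneda*, *ko*).
*zujelbi* — last vowel /i/ (a front vowel) → -e → *zujelbie*.
Since the last vowel of *lado* is /o/ (a back vowel), it takes -daw, giving *ladodaw*.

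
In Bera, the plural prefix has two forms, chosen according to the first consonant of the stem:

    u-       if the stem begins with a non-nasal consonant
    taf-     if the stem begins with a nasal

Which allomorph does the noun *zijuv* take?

u-

*zijuv* — first consonant /z/ (non-nasal) → u-.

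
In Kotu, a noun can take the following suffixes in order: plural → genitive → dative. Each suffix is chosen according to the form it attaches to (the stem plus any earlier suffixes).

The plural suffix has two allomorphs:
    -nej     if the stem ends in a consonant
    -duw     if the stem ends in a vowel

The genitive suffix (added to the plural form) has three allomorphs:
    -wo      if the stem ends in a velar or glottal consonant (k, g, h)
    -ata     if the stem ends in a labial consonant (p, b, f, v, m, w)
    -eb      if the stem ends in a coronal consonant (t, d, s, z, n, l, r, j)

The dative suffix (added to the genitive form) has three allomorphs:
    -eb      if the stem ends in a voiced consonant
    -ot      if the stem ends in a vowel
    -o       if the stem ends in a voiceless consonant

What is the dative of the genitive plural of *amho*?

amhoduwataot

*amho* — final sound /o/ (a vowel) → -duw → *amhoduw*.
Since the final consonant of the plural form *amhoduw* is /w/ (labial), it takes -ata, giving *amhoduwata*.
The genitive form *amhoduwata*: final sound = /a/, a vowel → -ot → *amhoduwataot*.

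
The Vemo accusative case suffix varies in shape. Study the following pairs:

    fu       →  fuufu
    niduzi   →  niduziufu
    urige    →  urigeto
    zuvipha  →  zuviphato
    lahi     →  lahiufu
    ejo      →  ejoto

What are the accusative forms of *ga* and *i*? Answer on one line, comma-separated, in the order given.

Looking at the last vowel of each stem: -ufu when the last vowel of the stem is a high vowel (*fu*, *niduzi*, *lahi*); -to when the last vowel of the stem is a non-high vowel (*urige*, *zuvipha*, *ejo*).
The last vowel of *ga* is /a/, which is a non-high vowel, so the suffix is -to, giving *gato*.
*i*: last vowel = /i/, a high vowel → -ufu → *iufu*.

gato, iufu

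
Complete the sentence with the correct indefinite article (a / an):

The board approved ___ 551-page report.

The indefinite article is chosen by the initial *sound* of the following word, not its spelling.
The number *551* is spoken "five hundred …", beginning with /faɪv/ — a consonant sound.
So the article is *a*: The board approved a 551-page report.

a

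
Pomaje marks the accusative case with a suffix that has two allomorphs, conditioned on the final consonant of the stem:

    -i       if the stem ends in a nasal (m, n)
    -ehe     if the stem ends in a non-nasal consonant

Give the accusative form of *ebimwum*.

*ebimwum* — final consonant /m/ (a nasal) → -i → *ebimwumi*.

ebimwumi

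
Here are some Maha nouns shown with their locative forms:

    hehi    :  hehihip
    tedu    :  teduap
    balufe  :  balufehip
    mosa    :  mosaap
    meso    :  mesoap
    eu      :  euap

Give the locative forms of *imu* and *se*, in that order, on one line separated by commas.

The suffix is conditioned by the last vowel: -hip when the last vowel of the stem is a front vowel (*hehi*, *balufe*); -ap when the last vowel of the stem is a back vowel (*tedu*, *mosa*, *meso*, *eu*).
*imu* — last vowel /u/ (a back vowel) → -ap → *imuap*.
The last vowel of *se* is /e/, which is a front vowel, so the suffix is -hip, giving *sehip*.

imuap, sehip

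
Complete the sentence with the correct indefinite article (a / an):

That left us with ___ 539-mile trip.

a

The indefinite article is chosen by the initial *sound* of the following word, not its spelling.
The number *539* is spoken "five hundred …", beginning with /faɪv/ — a consonant sound.
So the article is *a*: That left us with a 539-mile trip.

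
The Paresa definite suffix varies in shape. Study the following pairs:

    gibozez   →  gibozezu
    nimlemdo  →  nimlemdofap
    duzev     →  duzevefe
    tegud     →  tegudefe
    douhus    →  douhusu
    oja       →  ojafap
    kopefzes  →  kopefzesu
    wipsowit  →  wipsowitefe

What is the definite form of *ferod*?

The pattern is sibilance of the final sound: -u when the stem ends in a sibilant (*gibozez*, *douhus*, *kopefzes*); -efe when the stem ends in a non-sibilant consonant (*duzev*, *tegud*, *wipsowit*); -fap when the stem ends in a vowel (*nimlemdo*, *oja*).
The final sound of *ferod* is /d/, which is a non-sibilant consonant, so the suffix is -efe, giving *ferodefe*.

ferodefe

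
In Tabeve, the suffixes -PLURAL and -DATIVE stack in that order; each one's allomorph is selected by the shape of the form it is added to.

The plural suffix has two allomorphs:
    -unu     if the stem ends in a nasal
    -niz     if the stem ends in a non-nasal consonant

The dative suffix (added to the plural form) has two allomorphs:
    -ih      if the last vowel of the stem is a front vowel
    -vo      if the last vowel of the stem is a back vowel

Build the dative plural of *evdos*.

evdosnizih

*evdos*: final consonant = /s/, non-nasal → -niz → *evdosniz*.
The plural form *evdosniz*: last vowel = /i/, a front vowel → -ih → *evdosnizih*.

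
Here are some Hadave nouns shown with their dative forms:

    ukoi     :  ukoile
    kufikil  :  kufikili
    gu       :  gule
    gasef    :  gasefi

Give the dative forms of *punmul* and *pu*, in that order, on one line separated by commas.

punmuli, pule

The alternation tracks the final sound of the stem — -i when the stem ends in a consonant (*kufikil*, *gasef*); -le when the stem ends in a vowel (*ukoi*, *gu*).
The final sound of *punmul* is /l/, which is a consonant, so the suffix is -i, giving *punmuli*.
The final sound of *pu* is /u/, which is a vowel, so the suffix is -le, giving *pule*.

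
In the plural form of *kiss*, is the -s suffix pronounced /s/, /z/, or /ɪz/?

The stem *kiss* ends in a sibilant (/s, z, ʃ, ʒ, tʃ, dʒ/).
The plural suffix surfaces as /ɪz/ after sibilants, /s/ after other voiceless consonants, and /z/ after other voiced sounds.
So the plural -s on *kiss* is pronounced /ɪz/.

/ɪz/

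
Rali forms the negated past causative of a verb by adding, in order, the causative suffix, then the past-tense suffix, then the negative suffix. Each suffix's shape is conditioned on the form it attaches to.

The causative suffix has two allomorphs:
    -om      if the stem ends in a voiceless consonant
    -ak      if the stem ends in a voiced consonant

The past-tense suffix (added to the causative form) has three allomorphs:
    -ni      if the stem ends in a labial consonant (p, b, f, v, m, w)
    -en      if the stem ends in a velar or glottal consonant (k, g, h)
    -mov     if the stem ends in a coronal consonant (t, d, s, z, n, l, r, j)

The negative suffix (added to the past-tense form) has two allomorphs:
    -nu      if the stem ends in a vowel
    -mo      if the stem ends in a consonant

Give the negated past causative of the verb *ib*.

ibakenmo

Since the final consonant of *ib* is /b/ (voiced), it takes -ak, giving *ibak*.
The causative form *ibak* — final consonant /k/ (velar/glottal) → -en → *ibaken*.
The past-tense form *ibaken*: final sound = /n/, a consonant → -mo → *ibakenmo*.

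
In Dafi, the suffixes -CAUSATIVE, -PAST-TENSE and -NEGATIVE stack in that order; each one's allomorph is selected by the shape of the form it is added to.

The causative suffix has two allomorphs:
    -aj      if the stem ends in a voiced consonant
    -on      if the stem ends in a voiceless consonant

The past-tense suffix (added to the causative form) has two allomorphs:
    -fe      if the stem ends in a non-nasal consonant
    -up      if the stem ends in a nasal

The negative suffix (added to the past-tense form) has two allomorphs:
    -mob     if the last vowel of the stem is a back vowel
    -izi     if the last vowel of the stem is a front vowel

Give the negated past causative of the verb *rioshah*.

rioshahonupmob

*rioshah* — final consonant /h/ (voiceless) → -on → *rioshahon*.
The final consonant of the causative form *rioshahon* is /n/, which is a nasal, so the past-tense suffix is -up, giving *rioshahonup*.
The past-tense form *rioshahonup* — last vowel /u/ (a back vowel) → -mob → *rioshahonupmob*.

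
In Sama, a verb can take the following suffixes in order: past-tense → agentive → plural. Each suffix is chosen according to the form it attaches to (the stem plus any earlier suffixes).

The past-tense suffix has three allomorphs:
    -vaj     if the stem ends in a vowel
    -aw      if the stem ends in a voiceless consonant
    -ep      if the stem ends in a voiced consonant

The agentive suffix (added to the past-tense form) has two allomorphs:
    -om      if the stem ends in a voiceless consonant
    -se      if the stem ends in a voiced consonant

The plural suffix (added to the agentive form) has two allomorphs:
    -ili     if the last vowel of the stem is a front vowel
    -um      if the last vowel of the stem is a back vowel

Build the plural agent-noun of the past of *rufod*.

rufodepomum

*rufod* — final sound /d/ (a voiced consonant) → -ep → *rufodep*.
The past-tense form *rufodep*: final consonant = /p/, voiceless → -om → *rufodepom*.
The agentive form *rufodepom* — last vowel /o/ (a back vowel) → -um → *rufodepomum*.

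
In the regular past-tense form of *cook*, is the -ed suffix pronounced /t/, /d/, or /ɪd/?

/t/

The stem *cook* ends in a voiceless consonant other than /t/.
The -ed suffix is realized as /ɪd/ after /t, d/; as /t/ after other voiceless consonants; and as /d/ after other voiced sounds.
So -ed on *cook* is pronounced /t/.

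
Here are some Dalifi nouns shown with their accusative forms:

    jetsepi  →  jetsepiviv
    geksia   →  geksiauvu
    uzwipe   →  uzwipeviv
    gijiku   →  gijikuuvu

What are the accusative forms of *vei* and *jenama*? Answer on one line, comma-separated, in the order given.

The suffix is conditioned by the last vowel: -viv when the last vowel of the stem is a front vowel (*jetsepi*, *uzwipe*); -uvu when the last vowel of the stem is a back vowel (*geksia*, *gijiku*).
*vei* — last vowel /i/ (a front vowel) → -viv → *veiviv*.
The last vowel of *jenama* is /a/, which is a back vowel, so the suffix is -uvu, giving *jenamauvu*.

veiviv, jenamauvu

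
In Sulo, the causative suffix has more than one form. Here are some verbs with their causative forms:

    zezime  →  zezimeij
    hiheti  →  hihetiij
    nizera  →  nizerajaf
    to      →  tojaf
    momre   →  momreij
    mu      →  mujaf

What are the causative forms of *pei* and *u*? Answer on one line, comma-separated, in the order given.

peiij, ujaf

Looking at the last vowel of each stem: -ij when the last vowel of the stem is a front vowel (*zezime*, *hiheti*, *momre*); -jaf when the last vowel of the stem is a back vowel (*nizera*, *to*, *mu*).
The last vowel of *pei* is /i/, which is a front vowel, so the suffix is -ij, giving *peiij*.
*u* — last vowel /u/ (a back vowel) → -jaf → *ujaf*.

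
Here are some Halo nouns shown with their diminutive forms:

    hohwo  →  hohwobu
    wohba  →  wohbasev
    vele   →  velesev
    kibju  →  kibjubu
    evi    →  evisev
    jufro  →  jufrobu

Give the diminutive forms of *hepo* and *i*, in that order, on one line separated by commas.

Looking at the last vowel of each stem: -bu when the last vowel of the stem is a rounded vowel (*hohwo*, *kibju*, *jufro*); -sev when the last vowel of the stem is an unrounded vowel (*wohba*, *vele*, *evi*).
*hepo* — last vowel /o/ (a rounded vowel) → -bu → *hepobu*.
*i*: last vowel = /i/, an unrounded vowel → -sev → *isev*.

hepobu, isev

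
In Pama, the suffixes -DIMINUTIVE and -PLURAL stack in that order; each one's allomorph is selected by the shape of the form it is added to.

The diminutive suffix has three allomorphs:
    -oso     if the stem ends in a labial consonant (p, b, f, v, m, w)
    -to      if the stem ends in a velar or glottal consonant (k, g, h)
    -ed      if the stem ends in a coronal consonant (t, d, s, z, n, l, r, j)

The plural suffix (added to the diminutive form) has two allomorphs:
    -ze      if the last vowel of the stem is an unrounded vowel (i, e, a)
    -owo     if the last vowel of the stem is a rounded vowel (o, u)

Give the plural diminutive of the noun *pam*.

pamosoowo

*pam* — final consonant /m/ (labial) → -oso → *pamoso*.
Since the last vowel of the diminutive form *pamoso* is /o/ (a rounded vowel), it takes -owo, giving *pamosoowo*.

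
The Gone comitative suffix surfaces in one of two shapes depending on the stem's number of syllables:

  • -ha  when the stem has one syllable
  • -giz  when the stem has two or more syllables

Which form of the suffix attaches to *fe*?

-ha

With one syllable, *fe* takes -ha.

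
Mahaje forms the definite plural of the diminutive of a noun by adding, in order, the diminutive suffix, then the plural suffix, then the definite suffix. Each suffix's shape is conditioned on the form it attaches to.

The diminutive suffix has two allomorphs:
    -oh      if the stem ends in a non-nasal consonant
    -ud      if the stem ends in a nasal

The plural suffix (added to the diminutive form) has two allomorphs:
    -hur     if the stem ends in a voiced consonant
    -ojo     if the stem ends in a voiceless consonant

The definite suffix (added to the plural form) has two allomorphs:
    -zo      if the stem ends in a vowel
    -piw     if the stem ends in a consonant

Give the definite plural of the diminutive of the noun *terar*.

terarohojozo

*terar*: final consonant = /r/, non-nasal → -oh → *teraroh*.
Since the final consonant of the diminutive form *teraroh* is /h/ (voiceless), it takes -ojo, giving *terarohojo*.
Since the final sound of the plural form *terarohojo* is /o/ (a vowel), it takes -zo, giving *terarohojozo*.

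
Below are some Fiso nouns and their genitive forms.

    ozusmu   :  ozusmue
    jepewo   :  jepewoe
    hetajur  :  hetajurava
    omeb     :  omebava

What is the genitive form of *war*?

warava

The suffix is conditioned by the final sound: -ava when the stem ends in a consonant (*hetajur*, *omeb*); -e when the stem ends in a vowel (*ozusmu*, *jepewo*).
Since the final sound of *war* is /r/ (a consonant), it takes -ava, giving *warava*.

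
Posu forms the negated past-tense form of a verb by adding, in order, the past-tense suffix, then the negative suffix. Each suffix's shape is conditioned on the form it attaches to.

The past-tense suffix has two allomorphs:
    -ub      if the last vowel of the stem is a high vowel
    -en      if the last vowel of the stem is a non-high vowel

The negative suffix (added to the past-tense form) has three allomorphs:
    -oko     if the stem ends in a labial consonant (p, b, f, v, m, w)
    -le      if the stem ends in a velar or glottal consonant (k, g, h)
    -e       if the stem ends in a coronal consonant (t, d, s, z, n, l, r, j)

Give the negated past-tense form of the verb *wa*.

*wa*: last vowel = /a/, a non-high vowel → -en → *waen*.
The past-tense form *waen* — final consonant /n/ (coronal) → -e → *waene*.

waene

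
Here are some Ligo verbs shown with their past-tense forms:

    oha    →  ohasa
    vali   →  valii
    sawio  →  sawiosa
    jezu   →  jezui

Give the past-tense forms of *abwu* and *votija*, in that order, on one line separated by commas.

abwui, votijasa

Looking at the last vowel of each stem: -i when the last vowel of the stem is a high vowel (*vali*, *jezu*); -sa when the last vowel of the stem is a non-high vowel (*oha*, *sawio*).
Since the last vowel of *abwu* is /u/ (a high vowel), it takes -i, giving *abwui*.
The last vowel of *votija* is /a/, which is a non-high vowel, so the suffix is -sa, giving *votijasa*.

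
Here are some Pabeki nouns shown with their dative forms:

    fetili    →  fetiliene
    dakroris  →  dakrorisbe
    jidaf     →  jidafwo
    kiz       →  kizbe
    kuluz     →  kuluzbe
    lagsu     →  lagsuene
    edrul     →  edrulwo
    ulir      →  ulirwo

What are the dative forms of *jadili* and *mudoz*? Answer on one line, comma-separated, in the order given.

jadiliene, mudozbe

The alternation tracks the final sound of the stem — -be when the stem ends in a sibilant (*dakroris*, *kiz*, *kuluz*); -wo when the stem ends in a non-sibilant consonant (*jidaf*, *edrul*, *ulir*); -ene when the stem ends in a vowel (*fetili*, *lagsu*).
Since the final sound of *jadili* is /i/ (a vowel), it takes -ene, giving *jadiliene*.
Since the final sound of *mudoz* is /z/ (a sibilant), it takes -be, giving *mudozbe*.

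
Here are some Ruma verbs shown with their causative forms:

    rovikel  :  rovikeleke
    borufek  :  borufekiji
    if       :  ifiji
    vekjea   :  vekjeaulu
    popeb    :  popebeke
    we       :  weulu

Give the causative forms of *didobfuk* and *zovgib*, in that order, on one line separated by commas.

didobfukiji, zovgibeke

The alternation tracks the final sound of the stem — -iji when the stem ends in a voiceless consonant (*borufek*, *if*); -eke when the stem ends in a voiced consonant (*rovikel*, *popeb*); -ulu when the stem ends in a vowel (*vekjea*, *we*).
Since the final sound of *didobfuk* is /k/ (a voiceless consonant), it takes -iji, giving *didobfukiji*.
Since the final sound of *zovgib* is /b/ (a voiced consonant), it takes -eke, giving *zovgibeke*.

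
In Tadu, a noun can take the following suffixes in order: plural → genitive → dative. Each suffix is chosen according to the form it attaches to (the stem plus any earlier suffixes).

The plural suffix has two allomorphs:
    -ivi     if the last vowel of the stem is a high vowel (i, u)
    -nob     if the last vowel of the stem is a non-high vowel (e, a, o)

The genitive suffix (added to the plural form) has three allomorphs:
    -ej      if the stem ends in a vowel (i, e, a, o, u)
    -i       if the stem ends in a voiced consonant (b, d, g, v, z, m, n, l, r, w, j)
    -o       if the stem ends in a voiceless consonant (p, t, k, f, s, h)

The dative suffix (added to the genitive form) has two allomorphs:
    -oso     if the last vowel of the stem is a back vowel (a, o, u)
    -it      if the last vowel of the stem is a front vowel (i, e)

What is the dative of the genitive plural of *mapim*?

mapimiviejit

*mapim* — last vowel /i/ (a high vowel) → -ivi → *mapimivi*.
The final sound of the plural form *mapimivi* is /i/, which is a vowel, so the genitive suffix is -ej, giving *mapimiviej*.
The genitive form *mapimiviej*: last vowel = /e/, a front vowel → -it → *mapimiviejit*.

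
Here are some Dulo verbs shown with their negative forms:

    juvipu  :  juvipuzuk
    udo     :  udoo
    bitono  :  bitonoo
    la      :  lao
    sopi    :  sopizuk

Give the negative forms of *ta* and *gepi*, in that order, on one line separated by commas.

tao, gepizuk

The pattern is height harmony: -zuk when the last vowel of the stem is a high vowel (*juvipu*, *sopi*); -o when the last vowel of the stem is a non-high vowel (*udo*, *bitono*, *la*).
Since the last vowel of *ta* is /a/ (a non-high vowel), it takes -o, giving *tao*.
The last vowel of *gepi* is /i/, which is a high vowel, so the suffix is -zuk, giving *gepizuk*.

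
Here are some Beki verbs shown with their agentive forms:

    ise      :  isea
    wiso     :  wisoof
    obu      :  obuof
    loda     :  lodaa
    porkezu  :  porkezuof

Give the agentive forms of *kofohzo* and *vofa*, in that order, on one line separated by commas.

kofohzoof, vofaa

The alternation tracks the last vowel of the stem — -of when the last vowel of the stem is a rounded vowel (*wiso*, *obu*, *porkezu*); -a when the last vowel of the stem is an unrounded vowel (*ise*, *loda*).
Since the last vowel of *kofohzo* is /o/ (a rounded vowel), it takes -of, giving *kofohzoof*.
Since the last vowel of *vofa* is /a/ (an unrounded vowel), it takes -a, giving *vofaa*.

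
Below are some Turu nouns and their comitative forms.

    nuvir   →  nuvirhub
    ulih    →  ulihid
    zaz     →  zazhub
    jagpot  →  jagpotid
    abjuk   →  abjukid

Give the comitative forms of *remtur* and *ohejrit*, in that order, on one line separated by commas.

remturhub, ohejritid

The pattern is voicing of the final consonant: -id when the stem ends in a voiceless consonant (*ulih*, *jagpot*, *abjuk*); -hub when the stem ends in a voiced consonant (*nuvir*, *zaz*).
The final consonant of *remtur* is /r/, which is voiced, so the suffix is -hub, giving *remturhub*.
The final consonant of *ohejrit* is /t/, which is voiceless, so the suffix is -id, giving *ohejritid*.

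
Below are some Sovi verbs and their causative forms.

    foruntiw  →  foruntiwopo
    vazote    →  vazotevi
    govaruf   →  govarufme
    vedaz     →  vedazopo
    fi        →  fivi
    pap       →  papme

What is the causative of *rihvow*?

The suffix is conditioned by the final sound: -me when the stem ends in a voiceless consonant (*govaruf*, *pap*); -opo when the stem ends in a voiced consonant (*foruntiw*, *vedaz*); -vi when the stem ends in a vowel (*vazote*, *fi*).
*rihvow*: final sound = /w/, a voiced consonant → -opo → *rihvowopo*.

rihvowopo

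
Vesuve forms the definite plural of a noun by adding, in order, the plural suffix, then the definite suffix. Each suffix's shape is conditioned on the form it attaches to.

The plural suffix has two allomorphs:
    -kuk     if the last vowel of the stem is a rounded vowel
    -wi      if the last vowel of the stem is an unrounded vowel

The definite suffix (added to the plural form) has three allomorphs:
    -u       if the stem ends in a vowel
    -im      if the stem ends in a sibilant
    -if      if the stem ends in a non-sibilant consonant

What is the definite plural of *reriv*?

rerivwiu

*reriv*: last vowel = /i/, an unrounded vowel → -wi → *rerivwi*.
Since the final sound of the plural form *rerivwi* is /i/ (a vowel), it takes -u, giving *rerivwiu*.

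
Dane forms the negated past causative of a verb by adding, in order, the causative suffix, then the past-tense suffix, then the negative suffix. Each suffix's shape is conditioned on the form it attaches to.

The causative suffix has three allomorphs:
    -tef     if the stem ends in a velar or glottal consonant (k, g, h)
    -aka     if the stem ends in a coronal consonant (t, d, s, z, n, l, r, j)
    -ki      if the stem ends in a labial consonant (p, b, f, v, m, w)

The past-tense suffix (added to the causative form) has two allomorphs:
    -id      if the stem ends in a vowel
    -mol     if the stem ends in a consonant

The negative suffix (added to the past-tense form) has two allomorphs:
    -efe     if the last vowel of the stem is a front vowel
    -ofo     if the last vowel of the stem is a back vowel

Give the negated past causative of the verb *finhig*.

finhigtefmolofo

*finhig* — final consonant /g/ (velar/glottal) → -tef → *finhigtef*.
The final sound of the causative form *finhigtef* is /f/, which is a consonant, so the past-tense suffix is -mol, giving *finhigtefmol*.
The past-tense form *finhigtefmol* — last vowel /o/ (a back vowel) → -ofo → *finhigtefmolofo*.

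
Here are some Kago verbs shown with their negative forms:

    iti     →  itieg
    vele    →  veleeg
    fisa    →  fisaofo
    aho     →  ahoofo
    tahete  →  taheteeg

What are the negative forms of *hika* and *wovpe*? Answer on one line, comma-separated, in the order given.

hikaofo, wovpeeg

The alternation tracks the last vowel of the stem — -eg when the last vowel of the stem is a front vowel (*iti*, *vele*, *tahete*); -ofo when the last vowel of the stem is a back vowel (*fisa*, *aho*).
Since the last vowel of *hika* is /a/ (a back vowel), it takes -ofo, giving *hikaofo*.
*wovpe* — last vowel /e/ (a front vowel) → -eg → *wovpeeg*.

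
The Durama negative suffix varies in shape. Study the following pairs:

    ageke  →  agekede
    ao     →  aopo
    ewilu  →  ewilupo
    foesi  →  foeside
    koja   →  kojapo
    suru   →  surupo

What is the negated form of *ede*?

The pattern is front/back vowel harmony: -de when the last vowel of the stem is a front vowel (*ageke*, *foesi*); -po when the last vowel of the stem is a back vowel (*ao*, *ewilu*, *koja*, *suru*).
*ede*: last vowel = /e/, a front vowel → -de → *edede*.

edede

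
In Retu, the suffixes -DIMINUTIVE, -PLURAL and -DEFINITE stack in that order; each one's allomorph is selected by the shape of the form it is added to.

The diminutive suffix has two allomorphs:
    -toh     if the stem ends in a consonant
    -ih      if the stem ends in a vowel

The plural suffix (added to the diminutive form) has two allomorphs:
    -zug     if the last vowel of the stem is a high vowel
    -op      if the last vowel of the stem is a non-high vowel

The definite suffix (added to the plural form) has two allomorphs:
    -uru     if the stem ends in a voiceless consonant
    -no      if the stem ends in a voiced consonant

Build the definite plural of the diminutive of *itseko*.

*itseko*: final sound = /o/, a vowel → -ih → *itsekoih*.
The last vowel of the diminutive form *itsekoih* is /i/, which is a high vowel, so the plural suffix is -zug, giving *itsekoihzug*.
The plural form *itsekoihzug* — final consonant /g/ (voiced) → -no → *itsekoihzugno*.

itsekoihzugno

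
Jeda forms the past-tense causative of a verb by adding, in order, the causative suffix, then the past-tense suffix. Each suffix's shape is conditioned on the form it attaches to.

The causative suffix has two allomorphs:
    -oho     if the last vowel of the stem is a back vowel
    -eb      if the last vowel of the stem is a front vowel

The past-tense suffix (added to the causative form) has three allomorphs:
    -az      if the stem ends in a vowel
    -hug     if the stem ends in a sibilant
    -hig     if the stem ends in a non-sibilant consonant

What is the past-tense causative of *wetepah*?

*wetepah* — last vowel /a/ (a back vowel) → -oho → *wetepahoho*.
The causative form *wetepahoho*: final sound = /o/, a vowel → -az → *wetepahohoaz*.

wetepahohoaz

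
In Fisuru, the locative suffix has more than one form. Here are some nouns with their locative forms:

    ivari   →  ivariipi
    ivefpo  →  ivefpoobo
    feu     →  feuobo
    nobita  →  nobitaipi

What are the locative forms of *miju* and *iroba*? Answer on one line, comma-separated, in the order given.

mijuobo, irobaipi

The alternation tracks the last vowel of the stem — -obo when the last vowel of the stem is a rounded vowel (*ivefpo*, *feu*); -ipi when the last vowel of the stem is an unrounded vowel (*ivari*, *nobita*).
The last vowel of *miju* is /u/, which is a rounded vowel, so the suffix is -obo, giving *mijuobo*.
The last vowel of *iroba* is /a/, which is an unrounded vowel, so the suffix is -ipi, giving *irobaipi*.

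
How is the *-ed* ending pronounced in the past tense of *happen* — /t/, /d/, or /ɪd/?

/d/

The stem *happen* ends in a voiced sound other than /d/.
The -ed suffix is realized as /ɪd/ after /t, d/; as /t/ after other voiceless consonants; and as /d/ after other voiced sounds.
So -ed on *happen* is pronounced /d/.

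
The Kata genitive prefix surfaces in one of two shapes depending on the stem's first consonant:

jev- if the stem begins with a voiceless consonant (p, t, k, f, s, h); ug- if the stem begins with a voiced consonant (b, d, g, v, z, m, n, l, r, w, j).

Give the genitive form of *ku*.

jevku

*ku*: first consonant = /k/, voiceless → jev- → *jevku*.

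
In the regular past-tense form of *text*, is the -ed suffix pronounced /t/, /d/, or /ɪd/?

/ɪd/

The stem *text* ends in /t/ or /d/.
The -ed suffix is realized as /ɪd/ after /t, d/; as /t/ after other voiceless consonants; and as /d/ after other voiced sounds.
So -ed on *text* is pronounced /ɪd/.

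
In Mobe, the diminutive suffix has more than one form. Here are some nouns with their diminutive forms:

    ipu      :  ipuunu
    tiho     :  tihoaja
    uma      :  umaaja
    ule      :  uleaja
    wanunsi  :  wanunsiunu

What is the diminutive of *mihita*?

Looking at the last vowel of each stem: -unu when the last vowel of the stem is a high vowel (*ipu*, *wanunsi*); -aja when the last vowel of the stem is a non-high vowel (*tiho*, *uma*, *ule*).
Since the last vowel of *mihita* is /a/ (a non-high vowel), it takes -aja, giving *mihitaaja*.

mihitaaja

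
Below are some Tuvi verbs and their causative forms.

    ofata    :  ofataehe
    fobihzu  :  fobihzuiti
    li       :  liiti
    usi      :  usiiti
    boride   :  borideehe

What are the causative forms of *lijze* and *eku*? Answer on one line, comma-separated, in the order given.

Looking at the last vowel of each stem: -iti when the last vowel of the stem is a high vowel (*fobihzu*, *li*, *usi*); -ehe when the last vowel of the stem is a non-high vowel (*ofata*, *boride*).
*lijze* — last vowel /e/ (a non-high vowel) → -ehe → *lijzeehe*.
The last vowel of *eku* is /u/, which is a high vowel, so the suffix is -iti, giving *ekuiti*.

lijzeehe, ekuiti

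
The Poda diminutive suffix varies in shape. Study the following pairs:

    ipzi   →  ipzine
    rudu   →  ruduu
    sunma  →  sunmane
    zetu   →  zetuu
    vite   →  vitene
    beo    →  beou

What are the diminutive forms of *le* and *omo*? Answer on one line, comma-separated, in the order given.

lene, omou

The alternation tracks the last vowel of the stem — -u when the last vowel of the stem is a rounded vowel (*rudu*, *zetu*, *beo*); -ne when the last vowel of the stem is an unrounded vowel (*ipzi*, *sunma*, *vite*).
*le*: last vowel = /e/, an unrounded vowel → -ne → *lene*.
The last vowel of *omo* is /o/, which is a rounded vowel, so the suffix is -u, giving *omou*.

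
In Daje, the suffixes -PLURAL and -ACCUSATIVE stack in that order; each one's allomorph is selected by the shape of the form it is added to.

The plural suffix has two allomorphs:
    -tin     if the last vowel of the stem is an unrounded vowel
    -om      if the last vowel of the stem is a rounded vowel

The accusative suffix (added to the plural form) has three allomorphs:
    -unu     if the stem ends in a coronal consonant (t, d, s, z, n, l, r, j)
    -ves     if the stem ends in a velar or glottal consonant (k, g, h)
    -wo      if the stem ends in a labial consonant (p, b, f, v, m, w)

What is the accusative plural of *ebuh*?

*ebuh* — last vowel /u/ (a rounded vowel) → -om → *ebuhom*.
Since the final consonant of the plural form *ebuhom* is /m/ (labial), it takes -wo, giving *ebuhomwo*.

ebuhomwo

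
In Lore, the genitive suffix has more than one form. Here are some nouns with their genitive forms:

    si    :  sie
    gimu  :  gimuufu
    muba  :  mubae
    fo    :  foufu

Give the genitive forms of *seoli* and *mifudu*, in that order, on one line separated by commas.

The alternation tracks the last vowel of the stem — -ufu when the last vowel of the stem is a rounded vowel (*gimu*, *fo*); -e when the last vowel of the stem is an unrounded vowel (*si*, *muba*).
Since the last vowel of *seoli* is /i/ (an unrounded vowel), it takes -e, giving *seolie*.
*mifudu* — last vowel /u/ (a rounded vowel) → -ufu → *mifuduufu*.

seolie, mifuduufu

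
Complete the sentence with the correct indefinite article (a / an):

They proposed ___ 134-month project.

The indefinite article is chosen by the initial *sound* of the following word, not its spelling.
The number *134* is spoken "one hundred …", beginning with /wʌn/ — a consonant sound.
So the article is *a*: They proposed a 134-month project.

a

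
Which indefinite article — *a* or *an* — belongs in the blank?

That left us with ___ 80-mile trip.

an

The indefinite article is chosen by the initial *sound* of the following word, not its spelling.
The number *80* is spoken "eighty", beginning with /ˈeɪti/ — a vowel sound.
So the article is *an*: That left us with an 80-mile trip.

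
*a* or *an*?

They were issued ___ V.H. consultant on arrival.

The indefinite article is chosen by the initial *sound* of the following word, not its spelling.
The initialism *V.H.* is read letter by letter; the first letter, V, is pronounced /viː/, which begins with a consonant sound.
So the article is *a*: They were issued a V.H. consultant on arrival.

a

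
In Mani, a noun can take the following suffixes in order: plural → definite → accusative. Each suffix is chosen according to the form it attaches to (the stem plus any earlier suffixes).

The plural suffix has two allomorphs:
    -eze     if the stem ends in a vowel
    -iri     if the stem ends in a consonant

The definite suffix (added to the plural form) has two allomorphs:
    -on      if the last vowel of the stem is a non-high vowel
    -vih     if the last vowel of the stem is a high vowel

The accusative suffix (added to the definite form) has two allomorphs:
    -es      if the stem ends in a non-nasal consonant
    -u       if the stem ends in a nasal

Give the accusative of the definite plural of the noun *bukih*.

bukihirivihes

*bukih* — final sound /h/ (a consonant) → -iri → *bukihiri*.
The last vowel of the plural form *bukihiri* is /i/, which is a high vowel, so the definite suffix is -vih, giving *bukihirivih*.
Since the final consonant of the definite form *bukihirivih* is /h/ (non-nasal), it takes -es, giving *bukihirivihes*.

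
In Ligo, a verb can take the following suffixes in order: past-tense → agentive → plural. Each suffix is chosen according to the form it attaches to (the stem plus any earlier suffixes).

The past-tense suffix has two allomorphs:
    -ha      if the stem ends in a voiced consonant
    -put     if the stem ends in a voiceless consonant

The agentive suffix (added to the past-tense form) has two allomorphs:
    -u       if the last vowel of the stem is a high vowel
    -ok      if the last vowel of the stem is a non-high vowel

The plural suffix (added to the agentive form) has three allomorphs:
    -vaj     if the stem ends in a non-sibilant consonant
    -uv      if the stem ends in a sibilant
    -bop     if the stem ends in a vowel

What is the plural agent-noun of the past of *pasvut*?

*pasvut*: final consonant = /t/, voiceless → -put → *pasvutput*.
The past-tense form *pasvutput*: last vowel = /u/, a high vowel → -u → *pasvutputu*.
The agentive form *pasvutputu* — final sound /u/ (a vowel) → -bop → *pasvutputubop*.

pasvutputubop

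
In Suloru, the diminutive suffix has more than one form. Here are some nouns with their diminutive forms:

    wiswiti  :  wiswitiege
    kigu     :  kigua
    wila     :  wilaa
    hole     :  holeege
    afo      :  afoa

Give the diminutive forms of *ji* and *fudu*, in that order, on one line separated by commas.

jiege, fudua

The pattern is front/back vowel harmony: -ege when the last vowel of the stem is a front vowel (*wiswiti*, *hole*); -a when the last vowel of the stem is a back vowel (*kigu*, *wila*, *afo*).
The last vowel of *ji* is /i/, which is a front vowel, so the suffix is -ege, giving *jiege*.
Since the last vowel of *fudu* is /u/ (a back vowel), it takes -a, giving *fudua*.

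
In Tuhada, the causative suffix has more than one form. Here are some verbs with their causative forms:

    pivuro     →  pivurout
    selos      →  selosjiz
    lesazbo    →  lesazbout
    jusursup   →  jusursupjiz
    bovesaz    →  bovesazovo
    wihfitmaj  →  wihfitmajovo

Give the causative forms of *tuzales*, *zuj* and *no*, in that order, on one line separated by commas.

tuzalesjiz, zujovo, nout

Looking at the final sound of each stem: -jiz when the stem ends in a voiceless consonant (*selos*, *jusursup*); -ovo when the stem ends in a voiced consonant (*bovesaz*, *wihfitmaj*); -ut when the stem ends in a vowel (*pivuro*, *lesazbo*).
The final sound of *tuzales* is /s/, which is a voiceless consonant, so the suffix is -jiz, giving *tuzalesjiz*.
Since the final sound of *zuj* is /j/ (a voiced consonant), it takes -ovo, giving *zujovo*.
*no* — final sound /o/ (a vowel) → -ut → *nout*.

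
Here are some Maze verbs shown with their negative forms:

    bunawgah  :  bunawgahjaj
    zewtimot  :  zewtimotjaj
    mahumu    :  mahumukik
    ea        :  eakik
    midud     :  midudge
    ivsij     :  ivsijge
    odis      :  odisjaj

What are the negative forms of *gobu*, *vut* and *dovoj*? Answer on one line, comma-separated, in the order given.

The alternation tracks the final sound of the stem — -jaj when the stem ends in a voiceless consonant (*bunawgah*, *zewtimot*, *odis*); -ge when the stem ends in a voiced consonant (*midud*, *ivsij*); -kik when the stem ends in a vowel (*mahumu*, *ea*).
*gobu* — final sound /u/ (a vowel) → -kik → *gobukik*.
The final sound of *vut* is /t/, which is a voiceless consonant, so the suffix is -jaj, giving *vutjaj*.
*dovoj*: final sound = /j/, a voiced consonant → -ge → *dovojge*.

gobukik, vutjaj, dovojge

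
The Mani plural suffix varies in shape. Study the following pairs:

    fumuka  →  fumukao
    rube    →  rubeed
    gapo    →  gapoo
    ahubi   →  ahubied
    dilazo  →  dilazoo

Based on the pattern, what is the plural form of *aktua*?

The suffix is conditioned by the last vowel: -ed when the last vowel of the stem is a front vowel (*rube*, *ahubi*); -o when the last vowel of the stem is a back vowel (*fumuka*, *gapo*, *dilazo*).
Since the last vowel of *aktua* is /a/ (a back vowel), it takes -o, giving *aktuao*.

aktuao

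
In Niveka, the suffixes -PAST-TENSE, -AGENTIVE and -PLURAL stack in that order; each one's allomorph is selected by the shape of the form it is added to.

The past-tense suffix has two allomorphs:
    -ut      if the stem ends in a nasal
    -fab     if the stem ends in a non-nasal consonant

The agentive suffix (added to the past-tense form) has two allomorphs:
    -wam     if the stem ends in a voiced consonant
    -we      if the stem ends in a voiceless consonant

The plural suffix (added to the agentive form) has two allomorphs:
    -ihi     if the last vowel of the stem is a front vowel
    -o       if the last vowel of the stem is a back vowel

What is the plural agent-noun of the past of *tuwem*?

*tuwem* — final consonant /m/ (a nasal) → -ut → *tuwemut*.
Since the final consonant of the past-tense form *tuwemut* is /t/ (voiceless), it takes -we, giving *tuwemutwe*.
The last vowel of the agentive form *tuwemutwe* is /e/, which is a front vowel, so the plural suffix is -ihi, giving *tuwemutweihi*.

tuwemutweihi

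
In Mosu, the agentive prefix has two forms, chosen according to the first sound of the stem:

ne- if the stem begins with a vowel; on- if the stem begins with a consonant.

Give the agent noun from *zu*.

Since the first sound of *zu* is /z/ (a consonant), it takes on-, giving *onzu*.

onzu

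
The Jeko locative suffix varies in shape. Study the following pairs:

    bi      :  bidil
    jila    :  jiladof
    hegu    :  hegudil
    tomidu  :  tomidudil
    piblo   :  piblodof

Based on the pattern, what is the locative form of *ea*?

eadof

The pattern is height harmony: -dil when the last vowel of the stem is a high vowel (*bi*, *hegu*, *tomidu*); -dof when the last vowel of the stem is a non-high vowel (*jila*, *piblo*).
Since the last vowel of *ea* is /a/ (a non-high vowel), it takes -dof, giving *eadof*.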